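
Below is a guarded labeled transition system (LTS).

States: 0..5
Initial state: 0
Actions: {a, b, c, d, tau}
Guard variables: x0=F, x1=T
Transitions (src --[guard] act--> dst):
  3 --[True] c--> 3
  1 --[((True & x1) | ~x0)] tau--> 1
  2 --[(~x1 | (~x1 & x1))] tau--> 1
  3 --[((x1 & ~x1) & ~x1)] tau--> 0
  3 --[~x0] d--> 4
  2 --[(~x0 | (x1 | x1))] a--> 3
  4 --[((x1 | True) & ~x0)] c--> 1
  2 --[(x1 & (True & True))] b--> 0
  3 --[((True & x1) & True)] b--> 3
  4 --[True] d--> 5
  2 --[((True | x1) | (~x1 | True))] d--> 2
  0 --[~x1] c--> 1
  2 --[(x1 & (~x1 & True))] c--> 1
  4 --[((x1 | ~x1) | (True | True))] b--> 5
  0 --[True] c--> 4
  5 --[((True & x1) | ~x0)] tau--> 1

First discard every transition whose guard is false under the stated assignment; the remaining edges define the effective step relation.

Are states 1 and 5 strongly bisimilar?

Bisimulation quotient by refinement:
  π0 = {{0,1,2,3,4,5}}
  π1 = {{0},{1,5},{2},{3,4}}
  π2 = {{0},{1,5},{2},{3},{4}}
stable after 3 split(s): 5 block(s)
[1]={1,5}  [5]={1,5}

Answer: BISIMILAR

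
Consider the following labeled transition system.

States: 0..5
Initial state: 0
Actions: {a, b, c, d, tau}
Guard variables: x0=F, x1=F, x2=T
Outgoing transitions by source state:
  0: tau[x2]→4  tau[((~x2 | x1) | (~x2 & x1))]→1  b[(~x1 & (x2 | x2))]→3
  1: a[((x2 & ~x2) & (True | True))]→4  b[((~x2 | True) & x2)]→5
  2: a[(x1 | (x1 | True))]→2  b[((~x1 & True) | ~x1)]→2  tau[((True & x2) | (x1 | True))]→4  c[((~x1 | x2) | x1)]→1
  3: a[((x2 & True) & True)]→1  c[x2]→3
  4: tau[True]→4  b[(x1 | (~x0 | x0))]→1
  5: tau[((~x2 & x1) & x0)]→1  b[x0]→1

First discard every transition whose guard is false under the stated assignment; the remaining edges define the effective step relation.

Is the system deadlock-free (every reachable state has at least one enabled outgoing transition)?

Reachable = {0,1,3,4,5}
  0: b→3  tau→4  [2 out]
  1: b→5  [1 out]
  3: a→1  c→3  [2 out]
  4: b→1  tau→4  [2 out]
  5: ∅  [STUCK]
Path to 5: tau·b·b

Answer: DEADLOCK at state 5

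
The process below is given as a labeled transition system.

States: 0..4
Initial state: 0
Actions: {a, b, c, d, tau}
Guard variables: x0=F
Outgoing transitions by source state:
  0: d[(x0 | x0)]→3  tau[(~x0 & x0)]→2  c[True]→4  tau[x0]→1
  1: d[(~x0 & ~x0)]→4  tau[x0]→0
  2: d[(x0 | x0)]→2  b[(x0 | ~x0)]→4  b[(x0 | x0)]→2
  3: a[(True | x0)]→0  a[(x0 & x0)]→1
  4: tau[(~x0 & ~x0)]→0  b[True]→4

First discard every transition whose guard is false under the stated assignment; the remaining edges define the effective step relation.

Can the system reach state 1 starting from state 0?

Guard filter leaves 6 enabled edge(s).
depth 0: {0}
depth 1: {4}  now seen {0,4}
R = {0,4}

Answer: UNREACHABLE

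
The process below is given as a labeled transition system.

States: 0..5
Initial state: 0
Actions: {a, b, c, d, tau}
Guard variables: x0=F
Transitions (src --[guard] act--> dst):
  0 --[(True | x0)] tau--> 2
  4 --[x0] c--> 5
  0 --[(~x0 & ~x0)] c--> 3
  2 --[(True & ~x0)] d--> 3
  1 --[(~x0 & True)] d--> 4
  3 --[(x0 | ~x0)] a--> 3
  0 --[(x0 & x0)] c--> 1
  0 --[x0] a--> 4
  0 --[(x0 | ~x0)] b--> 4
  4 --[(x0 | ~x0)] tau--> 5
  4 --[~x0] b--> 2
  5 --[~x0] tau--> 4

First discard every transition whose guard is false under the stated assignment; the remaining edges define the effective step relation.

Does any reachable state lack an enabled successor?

R = {0,2,3,4,5}
  0: b→4  c→3  tau→2  [deg 3]
  2: d→3  [deg 1]
  3: a→3  [deg 1]
  4: b→2  tau→5  [deg 2]
  5: tau→4  [deg 1]

Answer: DEADLOCK-FREE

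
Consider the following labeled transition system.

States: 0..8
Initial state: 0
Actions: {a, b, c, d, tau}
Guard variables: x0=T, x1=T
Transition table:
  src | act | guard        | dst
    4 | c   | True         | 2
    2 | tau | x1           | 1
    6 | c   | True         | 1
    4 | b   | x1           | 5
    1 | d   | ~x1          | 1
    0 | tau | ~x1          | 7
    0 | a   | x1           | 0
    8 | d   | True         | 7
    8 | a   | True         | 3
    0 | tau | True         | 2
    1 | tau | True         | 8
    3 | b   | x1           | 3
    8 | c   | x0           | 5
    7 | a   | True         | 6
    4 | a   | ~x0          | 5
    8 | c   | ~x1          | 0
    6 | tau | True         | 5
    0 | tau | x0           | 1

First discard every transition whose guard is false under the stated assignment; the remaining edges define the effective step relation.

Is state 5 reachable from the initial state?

Answer: REACHABLE

Working:
14 transition(s) survive guard evaluation.
depth 0: {0}
depth 1: {1,2}  now seen {0,1,2}
depth 2: {8}  now seen {0,1,2,8}
depth 3: {3,5,7}  now seen {0,1,2,3,5,7,8}
depth 4: {6}  now seen {0,1,2,3,5,6,7,8}
R = {0,1,2,3,5,6,7,8}
trace reaching 5: tau·tau·c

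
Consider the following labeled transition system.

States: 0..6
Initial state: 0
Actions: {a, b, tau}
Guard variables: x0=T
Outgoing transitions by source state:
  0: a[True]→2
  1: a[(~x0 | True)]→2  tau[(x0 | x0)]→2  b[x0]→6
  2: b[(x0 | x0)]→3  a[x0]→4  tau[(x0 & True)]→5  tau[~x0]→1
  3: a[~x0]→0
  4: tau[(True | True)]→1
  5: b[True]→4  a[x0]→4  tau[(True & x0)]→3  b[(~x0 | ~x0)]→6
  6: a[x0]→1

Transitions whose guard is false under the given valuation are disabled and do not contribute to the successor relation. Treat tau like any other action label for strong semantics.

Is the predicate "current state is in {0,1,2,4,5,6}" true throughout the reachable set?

Safe = {0,1,2,4,5,6}
Reach set: {0,1,2,3,4,5,6}
  0: ok
  1: ok
  2: ok
  3: VIOLATES
  4: ok
  5: ok
  6: ok
witness against invariant: a·b → 3

Answer: INVARIANT VIOLATED at state 3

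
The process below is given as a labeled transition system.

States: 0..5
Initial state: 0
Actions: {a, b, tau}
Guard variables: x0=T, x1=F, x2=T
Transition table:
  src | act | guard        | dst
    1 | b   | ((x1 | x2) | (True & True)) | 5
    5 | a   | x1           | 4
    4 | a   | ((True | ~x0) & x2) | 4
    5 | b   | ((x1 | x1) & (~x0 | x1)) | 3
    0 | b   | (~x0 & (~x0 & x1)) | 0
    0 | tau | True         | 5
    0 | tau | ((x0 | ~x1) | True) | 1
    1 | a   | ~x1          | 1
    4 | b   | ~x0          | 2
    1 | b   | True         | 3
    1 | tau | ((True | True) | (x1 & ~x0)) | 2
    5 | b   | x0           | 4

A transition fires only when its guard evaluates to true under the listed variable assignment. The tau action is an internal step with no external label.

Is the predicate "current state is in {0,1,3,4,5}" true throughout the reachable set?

Answer: INVARIANT VIOLATED at state 2

Trace:
Allowed set {0,1,3,4,5}
Reach set: {0,1,2,3,4,5}
  0: safe
  1: safe
  2: ✗ unsafe
  3: safe
  4: safe
  5: safe
counterexample path to 2: tau·tau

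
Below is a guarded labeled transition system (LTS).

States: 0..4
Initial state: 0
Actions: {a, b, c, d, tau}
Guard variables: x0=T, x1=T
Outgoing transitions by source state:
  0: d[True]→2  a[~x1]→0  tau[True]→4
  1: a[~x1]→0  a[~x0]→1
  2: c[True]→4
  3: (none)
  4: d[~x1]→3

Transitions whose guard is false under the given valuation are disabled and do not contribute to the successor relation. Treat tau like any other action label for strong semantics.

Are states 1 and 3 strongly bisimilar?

Refine partition for ~:
  π0 = {{0,1,2,3,4}}
  π1 = {{0},{1,3,4},{2}}
stable after 2 split(s): 3 block(s)
class of 1: {1,3,4}; class of 3: {1,3,4}

Answer: BISIMILAR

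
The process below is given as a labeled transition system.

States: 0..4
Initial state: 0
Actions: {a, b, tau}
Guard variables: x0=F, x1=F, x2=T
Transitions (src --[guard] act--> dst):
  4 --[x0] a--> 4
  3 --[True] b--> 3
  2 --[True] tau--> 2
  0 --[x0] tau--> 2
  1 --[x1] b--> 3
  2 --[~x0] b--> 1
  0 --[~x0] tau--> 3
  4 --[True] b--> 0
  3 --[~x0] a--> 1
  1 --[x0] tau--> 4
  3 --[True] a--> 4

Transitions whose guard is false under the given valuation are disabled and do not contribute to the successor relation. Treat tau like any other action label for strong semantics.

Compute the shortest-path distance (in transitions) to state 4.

Answer: 2

Trace:
Breadth-first toward 4:
  L0 = {0}
  L1 = {3}
  L2 = {1,4}
depth(4)=2, e.g. tau·a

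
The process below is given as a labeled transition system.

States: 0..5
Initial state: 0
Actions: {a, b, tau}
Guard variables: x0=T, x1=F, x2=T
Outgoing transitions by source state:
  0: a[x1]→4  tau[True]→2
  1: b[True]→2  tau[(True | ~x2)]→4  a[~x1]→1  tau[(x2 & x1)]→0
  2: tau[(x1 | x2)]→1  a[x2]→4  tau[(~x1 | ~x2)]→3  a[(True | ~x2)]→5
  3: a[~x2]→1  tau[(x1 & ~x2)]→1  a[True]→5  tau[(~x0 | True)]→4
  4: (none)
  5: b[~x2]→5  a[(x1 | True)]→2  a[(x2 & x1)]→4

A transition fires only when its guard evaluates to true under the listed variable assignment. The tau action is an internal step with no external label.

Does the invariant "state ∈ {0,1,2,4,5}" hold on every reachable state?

Allowed set {0,1,2,4,5}
Reachable = {0,1,2,3,4,5}
  0: ✓
  1: ✓
  2: ✓
  3: outside
  4: ✓
  5: ✓
witness against invariant: tau·tau → 3

Answer: INVARIANT VIOLATED at state 3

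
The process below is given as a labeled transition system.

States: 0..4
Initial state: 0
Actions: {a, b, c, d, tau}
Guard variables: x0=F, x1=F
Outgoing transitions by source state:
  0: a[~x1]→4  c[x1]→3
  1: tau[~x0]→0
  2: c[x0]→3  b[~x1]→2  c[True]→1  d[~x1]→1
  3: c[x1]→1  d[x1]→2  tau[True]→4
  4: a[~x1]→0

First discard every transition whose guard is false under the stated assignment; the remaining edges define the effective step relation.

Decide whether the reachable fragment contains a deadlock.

Answer: DEADLOCK-FREE

Working:
Reachable = {0,4}
  0: a→4  [deg 1]
  4: a→0  [deg 1]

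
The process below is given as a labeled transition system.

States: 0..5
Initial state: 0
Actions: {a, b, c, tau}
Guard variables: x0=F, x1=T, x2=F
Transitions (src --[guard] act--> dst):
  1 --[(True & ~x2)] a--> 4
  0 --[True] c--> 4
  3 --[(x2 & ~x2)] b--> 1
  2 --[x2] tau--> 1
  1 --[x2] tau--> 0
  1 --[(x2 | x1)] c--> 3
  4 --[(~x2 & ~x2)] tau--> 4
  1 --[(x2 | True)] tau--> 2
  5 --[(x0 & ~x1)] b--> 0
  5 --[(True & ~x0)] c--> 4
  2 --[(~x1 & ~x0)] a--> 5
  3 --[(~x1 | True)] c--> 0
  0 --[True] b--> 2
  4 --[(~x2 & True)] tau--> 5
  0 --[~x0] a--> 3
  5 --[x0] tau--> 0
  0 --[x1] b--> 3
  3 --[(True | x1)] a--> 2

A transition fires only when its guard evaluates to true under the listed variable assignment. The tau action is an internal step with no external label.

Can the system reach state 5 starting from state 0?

Guard filter leaves 12 enabled edge(s).
depth 0: {0}
depth 1: {2,3,4}  now seen {0,2,3,4}
depth 2: {5}  now seen {0,2,3,4,5}
R = {0,2,3,4,5}
trace reaching 5: c·tau

Answer: REACHABLE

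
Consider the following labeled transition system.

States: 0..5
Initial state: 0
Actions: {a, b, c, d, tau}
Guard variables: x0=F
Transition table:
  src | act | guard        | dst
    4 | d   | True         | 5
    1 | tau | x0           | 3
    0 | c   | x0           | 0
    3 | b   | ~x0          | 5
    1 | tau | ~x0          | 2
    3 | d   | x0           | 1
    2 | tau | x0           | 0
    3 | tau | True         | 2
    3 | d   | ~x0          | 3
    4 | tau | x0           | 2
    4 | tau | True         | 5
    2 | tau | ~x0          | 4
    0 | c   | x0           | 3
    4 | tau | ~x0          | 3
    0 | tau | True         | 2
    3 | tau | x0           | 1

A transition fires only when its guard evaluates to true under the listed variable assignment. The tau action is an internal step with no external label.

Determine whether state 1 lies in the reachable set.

Guard filter leaves 9 enabled edge(s).
L0 = {0}
L1 = {2}  cumulative {0,2}
L2 = {4}  cumulative {0,2,4}
L3 = {3,5}  cumulative {0,2,3,4,5}
Reachable = {0,2,3,4,5}

Answer: UNREACHABLE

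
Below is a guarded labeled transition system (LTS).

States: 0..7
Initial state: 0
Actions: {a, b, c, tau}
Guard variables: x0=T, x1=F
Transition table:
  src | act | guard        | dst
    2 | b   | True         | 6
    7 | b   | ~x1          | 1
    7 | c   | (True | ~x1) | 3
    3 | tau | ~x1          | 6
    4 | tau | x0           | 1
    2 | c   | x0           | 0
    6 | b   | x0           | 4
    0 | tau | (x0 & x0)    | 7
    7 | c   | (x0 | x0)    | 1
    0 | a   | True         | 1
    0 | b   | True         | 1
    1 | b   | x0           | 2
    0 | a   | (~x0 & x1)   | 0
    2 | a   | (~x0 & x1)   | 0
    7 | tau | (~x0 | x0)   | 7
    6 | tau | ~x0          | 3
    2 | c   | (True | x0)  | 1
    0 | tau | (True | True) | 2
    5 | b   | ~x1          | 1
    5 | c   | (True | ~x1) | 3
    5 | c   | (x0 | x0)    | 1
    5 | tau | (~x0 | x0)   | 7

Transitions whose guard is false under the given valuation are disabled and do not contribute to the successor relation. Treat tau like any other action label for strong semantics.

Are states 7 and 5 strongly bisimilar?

Bisimulation quotient by refinement:
  P[0] = {{0,1,2,3,4,5,6,7}}
  P[1] = {{0},{1,6},{2},{3,4},{5,7}}
  P[2] = {{0},{1},{2},{3,4},{5,7},{6}}
  P[3] = {{0},{1},{2},{3},{4},{5,7},{6}}
Fixed point at round 4; 7 class(es).
[7]={5,7}  [5]={5,7}

Answer: BISIMILAR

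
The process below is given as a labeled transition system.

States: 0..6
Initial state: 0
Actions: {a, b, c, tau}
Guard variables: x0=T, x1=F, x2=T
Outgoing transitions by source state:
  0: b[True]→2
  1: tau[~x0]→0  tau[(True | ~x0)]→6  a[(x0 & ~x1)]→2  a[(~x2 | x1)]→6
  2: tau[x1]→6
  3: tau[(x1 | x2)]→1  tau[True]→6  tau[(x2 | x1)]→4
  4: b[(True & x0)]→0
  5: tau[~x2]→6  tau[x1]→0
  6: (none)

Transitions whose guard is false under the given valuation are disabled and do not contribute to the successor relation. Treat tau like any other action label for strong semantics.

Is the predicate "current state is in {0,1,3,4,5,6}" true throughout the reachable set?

Allowed set {0,1,3,4,5,6}
R = {0,2}
  0: ✓
  2: VIOLATES
reach 2 via b — violates

Answer: INVARIANT VIOLATED at state 2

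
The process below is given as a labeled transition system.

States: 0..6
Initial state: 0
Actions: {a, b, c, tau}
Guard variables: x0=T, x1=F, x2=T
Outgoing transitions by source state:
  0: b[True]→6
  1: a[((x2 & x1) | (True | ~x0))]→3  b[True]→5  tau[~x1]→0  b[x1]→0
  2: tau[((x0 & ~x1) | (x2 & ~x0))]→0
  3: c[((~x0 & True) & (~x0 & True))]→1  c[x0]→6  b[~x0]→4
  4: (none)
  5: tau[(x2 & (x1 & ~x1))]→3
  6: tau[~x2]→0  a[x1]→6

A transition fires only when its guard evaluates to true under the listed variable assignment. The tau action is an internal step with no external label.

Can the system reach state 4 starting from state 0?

Answer: UNREACHABLE

Working:
6 transition(s) survive guard evaluation.
Layer 0: {0}
Layer 1: {6}  cumulative {0,6}
R = {0,6}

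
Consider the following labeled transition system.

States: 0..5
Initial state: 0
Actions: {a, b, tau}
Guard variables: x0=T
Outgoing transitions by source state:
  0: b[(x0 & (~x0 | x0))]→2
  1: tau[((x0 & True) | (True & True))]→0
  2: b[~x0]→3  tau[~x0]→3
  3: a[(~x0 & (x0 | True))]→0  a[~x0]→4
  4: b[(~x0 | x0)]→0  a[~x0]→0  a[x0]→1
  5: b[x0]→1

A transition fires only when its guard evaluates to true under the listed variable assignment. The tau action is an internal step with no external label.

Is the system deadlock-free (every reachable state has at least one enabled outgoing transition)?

Answer: DEADLOCK at state 2

Working:
Reachable = {0,2}
  0: b→2  [1 out]
  2: ∅  [no exit]
trace reaching 2: b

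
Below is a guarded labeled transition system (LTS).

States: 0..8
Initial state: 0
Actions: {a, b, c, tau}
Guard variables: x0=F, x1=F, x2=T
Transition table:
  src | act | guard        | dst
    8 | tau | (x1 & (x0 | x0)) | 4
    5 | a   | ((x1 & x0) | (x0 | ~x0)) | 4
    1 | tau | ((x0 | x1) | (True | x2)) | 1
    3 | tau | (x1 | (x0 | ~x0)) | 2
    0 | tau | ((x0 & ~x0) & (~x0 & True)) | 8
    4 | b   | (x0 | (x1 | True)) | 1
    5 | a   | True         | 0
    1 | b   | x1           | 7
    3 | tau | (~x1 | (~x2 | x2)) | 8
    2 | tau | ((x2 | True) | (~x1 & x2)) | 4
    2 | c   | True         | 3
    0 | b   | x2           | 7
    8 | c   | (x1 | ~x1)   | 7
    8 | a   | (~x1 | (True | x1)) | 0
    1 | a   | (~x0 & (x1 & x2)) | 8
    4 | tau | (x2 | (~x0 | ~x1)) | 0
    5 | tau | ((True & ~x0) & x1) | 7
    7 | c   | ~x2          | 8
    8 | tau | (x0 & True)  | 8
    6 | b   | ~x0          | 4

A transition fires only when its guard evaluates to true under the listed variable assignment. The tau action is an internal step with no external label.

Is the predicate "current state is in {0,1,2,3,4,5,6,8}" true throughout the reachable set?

Inv-set: {0,1,2,3,4,5,6,8}
Reach set: {0,7}
  0: ok
  7: ✗ unsafe
reach 7 via b — violates

Answer: INVARIANT VIOLATED at state 7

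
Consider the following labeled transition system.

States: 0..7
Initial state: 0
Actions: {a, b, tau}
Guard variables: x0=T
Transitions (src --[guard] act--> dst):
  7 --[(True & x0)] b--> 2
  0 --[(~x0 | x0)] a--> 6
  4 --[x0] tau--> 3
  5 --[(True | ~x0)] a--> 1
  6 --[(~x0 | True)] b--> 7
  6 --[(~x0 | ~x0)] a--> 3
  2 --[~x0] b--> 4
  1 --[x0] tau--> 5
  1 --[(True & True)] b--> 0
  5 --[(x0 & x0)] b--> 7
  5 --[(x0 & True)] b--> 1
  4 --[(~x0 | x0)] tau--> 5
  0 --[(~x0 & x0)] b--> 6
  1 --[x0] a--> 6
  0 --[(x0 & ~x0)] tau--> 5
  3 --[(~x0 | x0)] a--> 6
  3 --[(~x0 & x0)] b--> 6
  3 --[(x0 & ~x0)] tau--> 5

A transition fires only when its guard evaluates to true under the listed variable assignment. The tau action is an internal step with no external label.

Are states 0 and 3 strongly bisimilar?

Refine partition for ~:
  round 0: {{0,1,2,3,4,5,6,7}}
  round 1: {{0,3},{1},{2},{4},{5},{6,7}}
  round 2: {{0,3},{1},{2},{4},{5},{6},{7}}
stable after 3 split(s): 7 block(s)
class of 0: {0,3}; class of 3: {0,3}

Answer: BISIMILAR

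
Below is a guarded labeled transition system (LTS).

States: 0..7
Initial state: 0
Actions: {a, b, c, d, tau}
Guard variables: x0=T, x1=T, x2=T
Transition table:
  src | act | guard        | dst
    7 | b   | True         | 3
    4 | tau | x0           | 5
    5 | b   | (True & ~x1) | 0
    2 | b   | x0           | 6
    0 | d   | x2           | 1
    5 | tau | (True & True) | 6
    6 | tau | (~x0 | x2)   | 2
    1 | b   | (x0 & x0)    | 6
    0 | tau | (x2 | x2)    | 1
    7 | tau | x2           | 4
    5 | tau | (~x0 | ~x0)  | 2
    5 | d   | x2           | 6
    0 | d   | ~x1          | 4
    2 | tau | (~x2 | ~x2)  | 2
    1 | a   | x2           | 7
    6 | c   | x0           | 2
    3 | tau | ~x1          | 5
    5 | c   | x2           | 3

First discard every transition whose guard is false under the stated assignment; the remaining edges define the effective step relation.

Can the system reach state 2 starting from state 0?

Guard filter leaves 13 enabled edge(s).
depth 0: {0}
depth 1: {1}  total {0,1}
depth 2: {6,7}  total {0,1,6,7}
depth 3: {2,3,4}  total {0,1,2,3,4,6,7}
depth 4: {5}  total {0,1,2,3,4,5,6,7}
Reachable = {0,1,2,3,4,5,6,7}
trace reaching 2: d·b·tau

Answer: REACHABLE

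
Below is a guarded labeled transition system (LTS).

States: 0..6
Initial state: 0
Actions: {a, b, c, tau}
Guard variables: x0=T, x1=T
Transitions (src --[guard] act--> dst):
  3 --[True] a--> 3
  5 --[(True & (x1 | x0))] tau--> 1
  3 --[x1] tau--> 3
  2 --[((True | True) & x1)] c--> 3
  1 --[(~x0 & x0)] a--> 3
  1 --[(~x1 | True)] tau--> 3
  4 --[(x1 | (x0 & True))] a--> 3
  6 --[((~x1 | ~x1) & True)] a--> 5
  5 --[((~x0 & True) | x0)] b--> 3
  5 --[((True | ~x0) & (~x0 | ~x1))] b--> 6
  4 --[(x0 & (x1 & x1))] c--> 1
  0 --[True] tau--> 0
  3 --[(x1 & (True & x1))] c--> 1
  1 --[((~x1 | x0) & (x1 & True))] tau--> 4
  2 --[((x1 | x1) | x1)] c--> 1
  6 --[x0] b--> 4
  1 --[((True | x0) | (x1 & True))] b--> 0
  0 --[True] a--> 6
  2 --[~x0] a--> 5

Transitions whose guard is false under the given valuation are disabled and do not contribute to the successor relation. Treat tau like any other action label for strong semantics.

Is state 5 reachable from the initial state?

After dropping false guards: 15 live edges.
Layer 0: {0}
Layer 1: {6}  total {0,6}
Layer 2: {4}  total {0,4,6}
Layer 3: {1,3}  total {0,1,3,4,6}
Reach set: {0,1,3,4,6}

Answer: UNREACHABLE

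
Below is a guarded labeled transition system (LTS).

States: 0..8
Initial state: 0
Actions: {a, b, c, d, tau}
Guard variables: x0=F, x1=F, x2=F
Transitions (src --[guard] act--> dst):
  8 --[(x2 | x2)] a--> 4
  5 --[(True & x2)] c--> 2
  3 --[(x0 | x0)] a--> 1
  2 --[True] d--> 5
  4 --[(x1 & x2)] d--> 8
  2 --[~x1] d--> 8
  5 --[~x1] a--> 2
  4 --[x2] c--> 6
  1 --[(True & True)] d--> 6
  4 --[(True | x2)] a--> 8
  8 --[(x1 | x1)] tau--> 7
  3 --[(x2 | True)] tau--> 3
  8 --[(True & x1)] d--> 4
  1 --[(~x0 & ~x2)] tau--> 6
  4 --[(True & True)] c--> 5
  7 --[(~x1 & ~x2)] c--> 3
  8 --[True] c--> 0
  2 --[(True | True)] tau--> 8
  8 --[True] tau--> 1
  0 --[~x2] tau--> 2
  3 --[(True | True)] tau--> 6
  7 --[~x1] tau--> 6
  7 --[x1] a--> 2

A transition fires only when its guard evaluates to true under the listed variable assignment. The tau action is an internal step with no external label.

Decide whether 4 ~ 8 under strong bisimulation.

Bisimulation quotient by refinement:
  round 0: {{0,1,2,3,4,5,6,7,8}}
  round 1: {{0,3},{1,2},{4},{5},{6},{7,8}}
  round 2: {{0},{1},{2},{3},{4},{5},{6},{7},{8}}
9 equivalence class(es) (converged in 3)
[4]={4}  [8]={8}

Answer: NOT BISIMILAR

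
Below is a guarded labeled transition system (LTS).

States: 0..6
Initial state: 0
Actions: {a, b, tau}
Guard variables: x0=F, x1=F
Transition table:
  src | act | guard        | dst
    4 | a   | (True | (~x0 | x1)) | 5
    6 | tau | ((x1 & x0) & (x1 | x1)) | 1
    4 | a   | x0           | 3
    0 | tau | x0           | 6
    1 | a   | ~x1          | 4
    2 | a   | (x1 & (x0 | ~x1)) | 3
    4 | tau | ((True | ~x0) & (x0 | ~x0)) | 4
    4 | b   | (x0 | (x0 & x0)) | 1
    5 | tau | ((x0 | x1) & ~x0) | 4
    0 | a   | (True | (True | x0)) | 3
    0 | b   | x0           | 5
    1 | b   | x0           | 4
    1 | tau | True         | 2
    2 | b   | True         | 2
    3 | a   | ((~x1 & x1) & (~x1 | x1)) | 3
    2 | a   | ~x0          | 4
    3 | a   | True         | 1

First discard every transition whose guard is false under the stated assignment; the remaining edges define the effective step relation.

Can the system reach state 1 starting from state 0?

After dropping false guards: 8 live edges.
Layer 0: {0}
Layer 1: {3}  total {0,3}
Layer 2: {1}  total {0,1,3}
Layer 3: {2,4}  total {0,1,2,3,4}
Layer 4: {5}  total {0,1,2,3,4,5}
R = {0,1,2,3,4,5}
trace reaching 1: a·a

Answer: REACHABLE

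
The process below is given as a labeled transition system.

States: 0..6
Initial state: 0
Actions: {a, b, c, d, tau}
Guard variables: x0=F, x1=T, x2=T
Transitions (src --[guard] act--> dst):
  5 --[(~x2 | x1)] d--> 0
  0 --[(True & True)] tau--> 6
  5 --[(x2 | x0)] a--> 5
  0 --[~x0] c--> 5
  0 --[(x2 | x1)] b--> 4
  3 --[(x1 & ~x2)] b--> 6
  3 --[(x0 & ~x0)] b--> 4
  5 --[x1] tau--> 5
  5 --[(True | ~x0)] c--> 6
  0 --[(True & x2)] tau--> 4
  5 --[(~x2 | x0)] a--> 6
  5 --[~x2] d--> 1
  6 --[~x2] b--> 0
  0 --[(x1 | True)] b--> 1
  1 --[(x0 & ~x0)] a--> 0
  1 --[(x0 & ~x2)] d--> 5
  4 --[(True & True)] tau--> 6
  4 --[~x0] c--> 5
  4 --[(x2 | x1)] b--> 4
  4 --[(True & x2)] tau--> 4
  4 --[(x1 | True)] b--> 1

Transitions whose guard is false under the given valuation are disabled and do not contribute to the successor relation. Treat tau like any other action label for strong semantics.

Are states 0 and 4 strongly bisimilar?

Answer: BISIMILAR

Trace:
Bisimulation quotient by refinement:
  round 0: {{0,1,2,3,4,5,6}}
  round 1: {{0,4},{1,2,3,6},{5}}
stable after 2 split(s): 3 block(s)
[0]={0,4}  [4]={0,4}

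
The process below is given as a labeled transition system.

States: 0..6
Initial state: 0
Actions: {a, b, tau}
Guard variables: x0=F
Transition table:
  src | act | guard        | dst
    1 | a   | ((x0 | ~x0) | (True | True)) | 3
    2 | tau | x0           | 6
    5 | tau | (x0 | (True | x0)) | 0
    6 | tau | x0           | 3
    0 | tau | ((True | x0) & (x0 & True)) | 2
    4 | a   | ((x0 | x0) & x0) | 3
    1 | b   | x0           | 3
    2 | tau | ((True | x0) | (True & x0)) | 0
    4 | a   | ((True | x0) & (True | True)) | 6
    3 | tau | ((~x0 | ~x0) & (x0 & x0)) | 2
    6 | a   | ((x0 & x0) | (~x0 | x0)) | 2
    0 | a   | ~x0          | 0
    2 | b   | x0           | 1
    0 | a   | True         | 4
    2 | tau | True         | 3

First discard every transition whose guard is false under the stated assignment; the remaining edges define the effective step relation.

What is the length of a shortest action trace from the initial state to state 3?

Answer: 4

Trace:
BFS to 3:
  L0 = {0}
  L1 = {4}
  L2 = {6}
  L3 = {2}
  L4 = {3}
first hit 3 at d=4 via a·a·a·tau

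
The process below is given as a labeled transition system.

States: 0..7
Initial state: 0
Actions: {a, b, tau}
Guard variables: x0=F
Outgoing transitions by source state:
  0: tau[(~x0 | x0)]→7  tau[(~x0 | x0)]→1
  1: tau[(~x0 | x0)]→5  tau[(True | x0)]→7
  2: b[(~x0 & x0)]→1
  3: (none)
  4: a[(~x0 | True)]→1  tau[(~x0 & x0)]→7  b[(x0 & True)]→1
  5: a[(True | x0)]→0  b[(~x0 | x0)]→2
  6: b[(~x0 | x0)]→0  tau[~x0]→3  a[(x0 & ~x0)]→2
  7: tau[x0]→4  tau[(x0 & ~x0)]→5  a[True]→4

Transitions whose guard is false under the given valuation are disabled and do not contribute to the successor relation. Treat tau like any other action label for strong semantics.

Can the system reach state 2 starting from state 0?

Answer: REACHABLE

Trace:
10 transition(s) survive guard evaluation.
depth 0: {0}
depth 1: {1,7}  cumulative {0,1,7}
depth 2: {4,5}  cumulative {0,1,4,5,7}
depth 3: {2}  cumulative {0,1,2,4,5,7}
Reach set: {0,1,2,4,5,7}
trace reaching 2: tau·tau·b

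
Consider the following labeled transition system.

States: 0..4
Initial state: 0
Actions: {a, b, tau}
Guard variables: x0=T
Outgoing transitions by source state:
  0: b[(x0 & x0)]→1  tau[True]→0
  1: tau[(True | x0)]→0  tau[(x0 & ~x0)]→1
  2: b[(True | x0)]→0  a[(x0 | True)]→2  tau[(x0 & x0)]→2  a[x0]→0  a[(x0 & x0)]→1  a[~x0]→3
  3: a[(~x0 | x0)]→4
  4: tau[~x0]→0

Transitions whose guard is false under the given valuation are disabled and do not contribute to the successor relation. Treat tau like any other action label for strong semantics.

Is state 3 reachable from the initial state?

After dropping false guards: 9 live edges.
Layer 0: {0}
Layer 1: {1}  now seen {0,1}
R = {0,1}

Answer: UNREACHABLE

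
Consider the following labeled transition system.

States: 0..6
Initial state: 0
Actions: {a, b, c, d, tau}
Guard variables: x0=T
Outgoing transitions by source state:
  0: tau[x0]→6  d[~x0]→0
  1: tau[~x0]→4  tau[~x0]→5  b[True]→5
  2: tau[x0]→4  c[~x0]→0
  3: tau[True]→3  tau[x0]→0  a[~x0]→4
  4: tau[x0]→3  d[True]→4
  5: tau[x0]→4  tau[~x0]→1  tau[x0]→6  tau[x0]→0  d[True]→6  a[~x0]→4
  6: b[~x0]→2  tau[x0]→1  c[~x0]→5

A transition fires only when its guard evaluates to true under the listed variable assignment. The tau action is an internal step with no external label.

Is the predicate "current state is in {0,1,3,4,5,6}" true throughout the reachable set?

Answer: INVARIANT HOLDS

Working:
Allowed set {0,1,3,4,5,6}
R = {0,1,3,4,5,6}
  0: ✓
  1: ✓
  3: ✓
  4: ✓
  5: ✓
  6: ✓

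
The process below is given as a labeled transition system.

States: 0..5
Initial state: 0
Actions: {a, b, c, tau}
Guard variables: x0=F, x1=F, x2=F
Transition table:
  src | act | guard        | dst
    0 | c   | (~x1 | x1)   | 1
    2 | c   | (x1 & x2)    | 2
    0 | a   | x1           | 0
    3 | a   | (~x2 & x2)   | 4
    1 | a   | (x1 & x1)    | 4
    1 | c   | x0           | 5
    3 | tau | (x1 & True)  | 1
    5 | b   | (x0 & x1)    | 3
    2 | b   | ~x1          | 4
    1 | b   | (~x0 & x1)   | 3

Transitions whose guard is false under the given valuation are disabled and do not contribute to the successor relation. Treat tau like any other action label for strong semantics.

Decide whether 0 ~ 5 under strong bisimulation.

Refine partition for ~:
  P[0] = {{0,1,2,3,4,5}}
  P[1] = {{0},{1,3,4,5},{2}}
Fixed point at round 2; 3 class(es).
0∈{0}, 5∈{1,3,4,5}

Answer: NOT BISIMILAR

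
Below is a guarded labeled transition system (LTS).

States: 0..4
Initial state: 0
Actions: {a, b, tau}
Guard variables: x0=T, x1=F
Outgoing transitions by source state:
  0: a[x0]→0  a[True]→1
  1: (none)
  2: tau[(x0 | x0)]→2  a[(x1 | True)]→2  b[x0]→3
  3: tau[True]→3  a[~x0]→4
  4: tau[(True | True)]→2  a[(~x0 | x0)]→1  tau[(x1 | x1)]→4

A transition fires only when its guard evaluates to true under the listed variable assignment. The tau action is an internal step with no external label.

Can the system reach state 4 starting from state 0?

After dropping false guards: 8 live edges.
L0 = {0}
L1 = {1}  total {0,1}
Reach set: {0,1}

Answer: UNREACHABLE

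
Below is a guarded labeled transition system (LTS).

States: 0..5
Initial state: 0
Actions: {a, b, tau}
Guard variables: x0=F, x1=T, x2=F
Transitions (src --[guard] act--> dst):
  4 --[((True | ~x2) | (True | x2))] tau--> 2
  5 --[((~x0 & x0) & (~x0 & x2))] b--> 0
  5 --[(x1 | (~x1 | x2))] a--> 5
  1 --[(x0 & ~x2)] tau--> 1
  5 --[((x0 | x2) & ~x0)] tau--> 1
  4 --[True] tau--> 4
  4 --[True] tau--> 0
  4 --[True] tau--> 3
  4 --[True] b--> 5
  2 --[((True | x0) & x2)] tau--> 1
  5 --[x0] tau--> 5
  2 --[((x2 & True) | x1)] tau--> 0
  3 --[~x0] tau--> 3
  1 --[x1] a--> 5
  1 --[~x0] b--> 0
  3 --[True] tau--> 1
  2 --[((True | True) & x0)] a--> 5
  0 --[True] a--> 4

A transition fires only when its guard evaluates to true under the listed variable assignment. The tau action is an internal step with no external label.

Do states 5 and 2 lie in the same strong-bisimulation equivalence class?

Answer: NOT BISIMILAR

Analysis:
Bisimulation quotient by refinement:
  P[0] = {{0,1,2,3,4,5}}
  P[1] = {{0,5},{1},{2,3},{4}}
  P[2] = {{0},{1},{2},{3},{4},{5}}
6 equivalence class(es) (converged in 3)
[5]={5}  [2]={2}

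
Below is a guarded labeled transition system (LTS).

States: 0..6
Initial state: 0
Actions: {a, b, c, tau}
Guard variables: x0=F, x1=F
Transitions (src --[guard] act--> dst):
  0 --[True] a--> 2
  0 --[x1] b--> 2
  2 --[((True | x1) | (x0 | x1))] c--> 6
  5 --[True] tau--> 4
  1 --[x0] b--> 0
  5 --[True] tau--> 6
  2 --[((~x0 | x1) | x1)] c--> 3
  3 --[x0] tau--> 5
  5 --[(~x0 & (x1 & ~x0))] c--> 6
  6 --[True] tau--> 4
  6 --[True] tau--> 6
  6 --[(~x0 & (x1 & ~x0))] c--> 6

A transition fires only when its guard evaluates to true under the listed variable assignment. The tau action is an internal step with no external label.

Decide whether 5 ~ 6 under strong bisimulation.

Answer: BISIMILAR

Trace:
Bisimulation quotient by refinement:
  P[0] = {{0,1,2,3,4,5,6}}
  P[1] = {{0},{1,3,4},{2},{5,6}}
stable after 2 split(s): 4 block(s)
class of 5: {5,6}; class of 6: {5,6}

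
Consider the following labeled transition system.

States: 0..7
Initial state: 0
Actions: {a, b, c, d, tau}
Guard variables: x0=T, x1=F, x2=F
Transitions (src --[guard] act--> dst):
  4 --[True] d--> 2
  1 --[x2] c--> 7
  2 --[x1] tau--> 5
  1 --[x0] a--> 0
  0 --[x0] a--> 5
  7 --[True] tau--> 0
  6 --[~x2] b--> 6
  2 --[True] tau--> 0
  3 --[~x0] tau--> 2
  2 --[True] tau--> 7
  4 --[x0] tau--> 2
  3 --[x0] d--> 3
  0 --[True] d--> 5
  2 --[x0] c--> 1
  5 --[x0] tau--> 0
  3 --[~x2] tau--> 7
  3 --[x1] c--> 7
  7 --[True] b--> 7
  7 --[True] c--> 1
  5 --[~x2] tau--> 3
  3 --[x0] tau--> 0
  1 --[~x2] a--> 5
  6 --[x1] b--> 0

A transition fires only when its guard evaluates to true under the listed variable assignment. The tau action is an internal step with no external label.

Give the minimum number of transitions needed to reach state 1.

Answer: 4

Trace:
BFS to 1:
  L0 = {0}
  L1 = {5}
  L2 = {3}
  L3 = {7}
  L4 = {1}
1 enters at depth 4; path a·tau·tau·c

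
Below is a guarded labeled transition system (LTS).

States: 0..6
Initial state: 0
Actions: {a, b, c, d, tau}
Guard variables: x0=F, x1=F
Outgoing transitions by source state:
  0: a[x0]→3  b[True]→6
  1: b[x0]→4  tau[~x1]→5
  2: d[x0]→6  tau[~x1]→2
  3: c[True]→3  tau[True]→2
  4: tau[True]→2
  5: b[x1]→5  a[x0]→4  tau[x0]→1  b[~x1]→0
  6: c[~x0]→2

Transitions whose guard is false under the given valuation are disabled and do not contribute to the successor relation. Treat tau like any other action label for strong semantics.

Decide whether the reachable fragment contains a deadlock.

Answer: DEADLOCK-FREE

Trace:
Reachable = {0,2,6}
  0: b→6  [1 out]
  2: tau→2  [1 out]
  6: c→2  [1 out]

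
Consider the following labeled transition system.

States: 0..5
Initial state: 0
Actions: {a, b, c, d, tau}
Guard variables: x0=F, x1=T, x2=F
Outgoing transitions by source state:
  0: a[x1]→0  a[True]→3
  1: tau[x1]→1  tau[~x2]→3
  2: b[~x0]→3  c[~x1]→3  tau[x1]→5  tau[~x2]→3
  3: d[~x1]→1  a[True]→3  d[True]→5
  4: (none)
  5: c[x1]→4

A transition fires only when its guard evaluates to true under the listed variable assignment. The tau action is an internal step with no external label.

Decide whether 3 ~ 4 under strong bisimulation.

Bisimulation quotient by refinement:
  π0 = {{0,1,2,3,4,5}}
  π1 = {{0},{1},{2},{3},{4},{5}}
6 equivalence class(es) (converged in 2)
[3]={3}  [4]={4}

Answer: NOT BISIMILAR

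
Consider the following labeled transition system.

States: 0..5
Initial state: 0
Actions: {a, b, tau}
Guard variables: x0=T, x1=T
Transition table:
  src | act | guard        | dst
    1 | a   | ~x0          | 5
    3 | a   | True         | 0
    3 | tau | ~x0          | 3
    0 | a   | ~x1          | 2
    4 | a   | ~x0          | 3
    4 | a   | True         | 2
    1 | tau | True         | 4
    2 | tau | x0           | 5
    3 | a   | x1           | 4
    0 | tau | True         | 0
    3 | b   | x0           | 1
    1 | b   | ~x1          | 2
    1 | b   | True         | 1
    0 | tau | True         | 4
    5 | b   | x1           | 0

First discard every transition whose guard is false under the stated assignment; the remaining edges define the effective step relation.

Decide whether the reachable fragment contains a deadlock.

R = {0,2,4,5}
  0: tau→0  tau→4  [deg 2]
  2: tau→5  [deg 1]
  4: a→2  [deg 1]
  5: b→0  [deg 1]

Answer: DEADLOCK-FREE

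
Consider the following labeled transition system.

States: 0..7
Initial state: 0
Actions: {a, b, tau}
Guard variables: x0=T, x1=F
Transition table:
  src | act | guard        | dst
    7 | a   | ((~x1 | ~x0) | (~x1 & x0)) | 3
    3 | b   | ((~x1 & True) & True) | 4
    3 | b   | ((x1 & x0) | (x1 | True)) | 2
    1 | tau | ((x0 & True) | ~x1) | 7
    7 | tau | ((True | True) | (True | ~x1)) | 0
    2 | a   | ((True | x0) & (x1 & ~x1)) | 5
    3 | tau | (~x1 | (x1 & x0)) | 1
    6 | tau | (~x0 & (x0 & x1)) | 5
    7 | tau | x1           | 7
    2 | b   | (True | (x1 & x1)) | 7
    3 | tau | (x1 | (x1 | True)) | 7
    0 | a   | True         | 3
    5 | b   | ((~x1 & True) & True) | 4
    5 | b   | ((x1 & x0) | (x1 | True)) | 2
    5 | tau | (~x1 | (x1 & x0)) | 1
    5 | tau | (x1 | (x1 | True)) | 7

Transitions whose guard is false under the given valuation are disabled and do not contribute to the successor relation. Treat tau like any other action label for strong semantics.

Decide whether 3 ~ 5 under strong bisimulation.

Answer: BISIMILAR

Working:
Bisimulation quotient by refinement:
  π0 = {{0,1,2,3,4,5,6,7}}
  π1 = {{0},{1},{2},{3,5},{4,6},{7}}
Fixed point at round 2; 6 class(es).
class of 3: {3,5}; class of 5: {3,5}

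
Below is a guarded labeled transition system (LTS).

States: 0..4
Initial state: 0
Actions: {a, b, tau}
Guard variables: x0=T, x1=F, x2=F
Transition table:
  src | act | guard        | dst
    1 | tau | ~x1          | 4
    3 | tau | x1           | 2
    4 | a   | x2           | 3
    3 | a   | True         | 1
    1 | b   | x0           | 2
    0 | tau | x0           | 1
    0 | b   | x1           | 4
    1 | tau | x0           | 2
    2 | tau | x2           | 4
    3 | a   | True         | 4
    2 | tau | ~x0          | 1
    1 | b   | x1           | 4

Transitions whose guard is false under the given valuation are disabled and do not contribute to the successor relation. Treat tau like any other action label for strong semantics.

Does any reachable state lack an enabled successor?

Answer: DEADLOCK at state 2

Analysis:
Reachable = {0,1,2,4}
  0: tau→1  [1 exit(s)]
  1: b→2  tau→2  tau→4  [3 exit(s)]
  2: ∅  [no exit]
  4: ∅  [no exit]
witness 2: tau·tau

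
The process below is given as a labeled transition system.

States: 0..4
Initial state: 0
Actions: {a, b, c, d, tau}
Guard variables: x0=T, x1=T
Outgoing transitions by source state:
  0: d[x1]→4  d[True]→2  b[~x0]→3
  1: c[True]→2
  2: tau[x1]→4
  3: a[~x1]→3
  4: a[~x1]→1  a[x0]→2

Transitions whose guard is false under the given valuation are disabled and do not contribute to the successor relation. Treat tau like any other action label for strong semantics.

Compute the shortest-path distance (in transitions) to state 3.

Breadth-first toward 3:
  L0 = {0}
  L1 = {2,4}
3 never appears.

Answer: UNREACHABLE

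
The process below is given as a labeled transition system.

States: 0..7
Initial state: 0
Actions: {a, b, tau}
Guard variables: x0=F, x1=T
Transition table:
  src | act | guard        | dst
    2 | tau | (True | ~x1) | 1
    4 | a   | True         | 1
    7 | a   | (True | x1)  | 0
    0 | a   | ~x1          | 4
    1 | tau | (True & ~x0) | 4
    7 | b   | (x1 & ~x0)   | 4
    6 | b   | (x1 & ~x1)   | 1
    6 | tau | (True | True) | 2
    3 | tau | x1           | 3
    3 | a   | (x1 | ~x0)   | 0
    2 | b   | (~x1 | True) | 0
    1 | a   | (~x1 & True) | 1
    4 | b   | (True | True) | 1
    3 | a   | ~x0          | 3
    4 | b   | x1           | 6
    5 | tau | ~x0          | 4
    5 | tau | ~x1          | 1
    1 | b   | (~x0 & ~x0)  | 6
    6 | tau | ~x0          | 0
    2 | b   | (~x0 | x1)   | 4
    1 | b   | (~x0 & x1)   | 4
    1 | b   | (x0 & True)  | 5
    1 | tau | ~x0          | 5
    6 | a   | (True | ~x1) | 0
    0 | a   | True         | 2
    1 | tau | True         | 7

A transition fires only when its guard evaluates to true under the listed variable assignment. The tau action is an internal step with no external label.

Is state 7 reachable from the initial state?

Guard filter leaves 21 enabled edge(s).
L0 = {0}
L1 = {2}  cumulative {0,2}
L2 = {1,4}  cumulative {0,1,2,4}
L3 = {5,6,7}  cumulative {0,1,2,4,5,6,7}
Reachable = {0,1,2,4,5,6,7}
witness 7: a·tau·tau

Answer: REACHABLE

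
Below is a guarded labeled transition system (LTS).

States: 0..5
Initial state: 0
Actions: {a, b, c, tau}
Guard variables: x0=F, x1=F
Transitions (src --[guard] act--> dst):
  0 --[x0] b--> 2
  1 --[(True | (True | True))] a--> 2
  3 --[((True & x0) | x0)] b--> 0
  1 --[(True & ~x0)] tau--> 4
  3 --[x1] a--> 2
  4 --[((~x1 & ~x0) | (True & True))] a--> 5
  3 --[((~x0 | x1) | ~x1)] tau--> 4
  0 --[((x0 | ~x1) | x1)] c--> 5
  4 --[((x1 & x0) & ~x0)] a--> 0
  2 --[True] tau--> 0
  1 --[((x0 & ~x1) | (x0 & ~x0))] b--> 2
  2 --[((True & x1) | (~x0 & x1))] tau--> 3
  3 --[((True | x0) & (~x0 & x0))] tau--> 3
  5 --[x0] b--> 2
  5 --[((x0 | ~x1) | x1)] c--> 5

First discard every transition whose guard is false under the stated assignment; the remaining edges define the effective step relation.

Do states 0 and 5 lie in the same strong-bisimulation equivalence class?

Compute ~ classes (split until stable):
  round 0: {{0,1,2,3,4,5}}
  round 1: {{0,5},{1},{2,3},{4}}
  round 2: {{0,5},{1},{2},{3},{4}}
5 equivalence class(es) (converged in 3)
[0]={0,5}  [5]={0,5}

Answer: BISIMILAR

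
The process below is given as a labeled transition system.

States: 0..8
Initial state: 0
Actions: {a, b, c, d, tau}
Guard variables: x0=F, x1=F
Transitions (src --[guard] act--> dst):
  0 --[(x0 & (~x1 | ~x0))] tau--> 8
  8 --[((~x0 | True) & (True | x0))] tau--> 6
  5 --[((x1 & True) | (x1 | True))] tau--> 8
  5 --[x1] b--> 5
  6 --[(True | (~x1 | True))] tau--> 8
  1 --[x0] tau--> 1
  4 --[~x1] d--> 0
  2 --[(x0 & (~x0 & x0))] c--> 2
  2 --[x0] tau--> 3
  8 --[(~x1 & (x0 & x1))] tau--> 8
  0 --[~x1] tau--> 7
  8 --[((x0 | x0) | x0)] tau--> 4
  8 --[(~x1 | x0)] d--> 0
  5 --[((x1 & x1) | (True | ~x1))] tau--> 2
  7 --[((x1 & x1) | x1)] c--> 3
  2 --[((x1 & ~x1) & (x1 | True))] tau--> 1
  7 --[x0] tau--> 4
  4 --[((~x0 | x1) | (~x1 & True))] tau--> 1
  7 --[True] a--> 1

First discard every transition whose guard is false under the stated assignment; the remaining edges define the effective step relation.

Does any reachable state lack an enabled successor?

Reach set: {0,1,7}
  0: tau→7  [1 out]
  1: ∅  [STUCK]
  7: a→1  [1 out]
witness 1: tau·a

Answer: DEADLOCK at state 1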